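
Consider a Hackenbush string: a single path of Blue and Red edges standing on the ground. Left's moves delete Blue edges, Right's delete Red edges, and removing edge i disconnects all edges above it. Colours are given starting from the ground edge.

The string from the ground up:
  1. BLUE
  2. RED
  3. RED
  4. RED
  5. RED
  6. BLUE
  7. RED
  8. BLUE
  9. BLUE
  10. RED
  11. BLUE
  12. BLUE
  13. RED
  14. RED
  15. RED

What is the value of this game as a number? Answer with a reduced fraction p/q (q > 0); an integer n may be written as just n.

B: Left { 0 }, Right { ∅ } — simplest 1
BR: Left { 0 }, Right { 1 } — simplest 1/2
BRR: Left { 0 }, Right { 1/2,1 } — simplest 1/4
BRRR: Left { 0 }, Right { 1/4,1/2,1 } — simplest 1/8
BRRRR: Left { 0 }, Right { 1/8,1/4,1/2,1 } — simplest 1/16
BRRRRB: Left { 0,1/16 }, Right { 1/8,1/4,1/2,1 } — simplest 3/32
BRRRRBR: Left { 0,1/16 }, Right { 3/32,1/8,1/4,1/2,1 } — simplest 5/64
BRRRRBRB: Left { 0,1/16,5/64 }, Right { 3/32,1/8,1/4,1/2,1 } — simplest 11/128
BRRRRBRBB: Left { 0,1/16,5/64,11/128 }, Right { 3/32,1/8,1/4,1/2,1 } — simplest 23/256
BRRRRBRBBR: Left { 0,1/16,5/64,11/128 }, Right { 23/256,3/32,1/8,1/4,1/2,1 } — simplest 45/512
BRRRRBRBBRB: Left { 0,1/16,5/64,11/128,45/512 }, Right { 23/256,3/32,1/8,1/4,1/2,1 } — simplest 91/1024
BRRRRBRBBRBB: Left { 0,1/16,5/64,11/128,45/512,91/1024 }, Right { 23/256,3/32,1/8,1/4,1/2,1 } — simplest 183/2048
BRRRRBRBBRBBR: Left { 0,1/16,5/64,11/128,45/512,91/1024 }, Right { 183/2048,23/256,3/32,1/8,1/4,1/2,1 } — simplest 365/4096
BRRRRBRBBRBBRR: Left { 0,1/16,5/64,11/128,45/512,91/1024 }, Right { 365/4096,183/2048,23/256,3/32,1/8,1/4,1/2,1 } — simplest 729/8192
BRRRRBRBBRBBRRR: Left { 0,1/16,5/64,11/128,45/512,91/1024 }, Right { 729/8192,365/4096,183/2048,23/256,3/32,1/8,1/4,1/2,1 } — simplest 1457/16384

1457/16384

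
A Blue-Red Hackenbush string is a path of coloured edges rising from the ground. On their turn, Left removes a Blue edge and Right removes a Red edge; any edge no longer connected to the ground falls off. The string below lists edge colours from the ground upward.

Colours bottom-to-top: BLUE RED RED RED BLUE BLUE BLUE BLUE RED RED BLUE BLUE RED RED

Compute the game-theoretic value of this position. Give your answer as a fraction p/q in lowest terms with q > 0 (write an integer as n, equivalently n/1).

Recurse on prefixes of the 14-edge string BLUE RED RED RED BLUE BLUE BLUE BLUE RED RED BLUE BLUE RED RED:
step 1: add BLUE to get B; options L={ 0 } R={ none } ⇒ 1
step 2: add RED to get BR; options L={ 0 } R={ 1 } ⇒ 1/2
step 3: add RED to get BRR; options L={ 0 } R={ 1/2 1 } ⇒ 1/4
step 4: add RED to get BRRR; options L={ 0 } R={ 1/4 1/2 1 } ⇒ 1/8
step 5: add BLUE to get BRRRB; options L={ 0 1/8 } R={ 1/4 1/2 1 } ⇒ 3/16
step 6: add BLUE to get BRRRBB; options L={ 0 1/8 3/16 } R={ 1/4 1/2 1 } ⇒ 7/32
step 7: add BLUE to get BRRRBBB; options L={ 0 1/8 3/16 7/32 } R={ 1/4 1/2 1 } ⇒ 15/64
step 8: add BLUE to get BRRRBBBB; options L={ 0 1/8 3/16 7/32 15/64 } R={ 1/4 1/2 1 } ⇒ 31/128
step 9: add RED to get BRRRBBBBR; options L={ 0 1/8 3/16 7/32 15/64 } R={ 31/128 1/4 1/2 1 } ⇒ 61/256
step 10: add RED to get BRRRBBBBRR; options L={ 0 1/8 3/16 7/32 15/64 } R={ 61/256 31/128 1/4 1/2 1 } ⇒ 121/512
step 11: add BLUE to get BRRRBBBBRRB; options L={ 0 1/8 3/16 7/32 15/64 121/512 } R={ 61/256 31/128 1/4 1/2 1 } ⇒ 243/1024
step 12: add BLUE to get BRRRBBBBRRBB; options L={ 0 1/8 3/16 7/32 15/64 121/512 243/1024 } R={ 61/256 31/128 1/4 1/2 1 } ⇒ 487/2048
step 13: add RED to get BRRRBBBBRRBBR; options L={ 0 1/8 3/16 7/32 15/64 121/512 243/1024 } R={ 487/2048 61/256 31/128 1/4 1/2 1 } ⇒ 973/4096
step 14: add RED to get BRRRBBBBRRBBRR; options L={ 0 1/8 3/16 7/32 15/64 121/512 243/1024 } R={ 973/4096 487/2048 61/256 31/128 1/4 1/2 1 } ⇒ 1945/8192

1945/8192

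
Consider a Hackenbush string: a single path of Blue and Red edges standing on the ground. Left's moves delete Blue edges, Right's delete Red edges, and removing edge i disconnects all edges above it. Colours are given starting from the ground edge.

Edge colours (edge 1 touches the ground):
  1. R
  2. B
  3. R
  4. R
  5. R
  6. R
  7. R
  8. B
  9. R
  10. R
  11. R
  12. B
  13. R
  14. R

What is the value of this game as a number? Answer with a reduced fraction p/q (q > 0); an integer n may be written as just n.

-8055/8192

edge 1 of 14 (R): { none | 0 } so -1
edge 2 of 14 (B): { -1 | 0 } so -1/2
edge 3 of 14 (R): { -1 | -1/2 0 } so -3/4
edge 4 of 14 (R): { -1 | -3/4 -1/2 0 } so -7/8
edge 5 of 14 (R): { -1 | -7/8 -3/4 -1/2 0 } so -15/16
edge 6 of 14 (R): { -1 | -15/16 -7/8 -3/4 -1/2 0 } so -31/32
edge 7 of 14 (R): { -1 | -31/32 -15/16 -7/8 -3/4 -1/2 0 } so -63/64
edge 8 of 14 (B): { -1 -63/64 | -31/32 -15/16 -7/8 -3/4 -1/2 0 } so -125/128
edge 9 of 14 (R): { -1 -63/64 | -125/128 -31/32 -15/16 -7/8 -3/4 -1/2 0 } so -251/256
edge 10 of 14 (R): { -1 -63/64 | -251/256 -125/128 -31/32 -15/16 -7/8 -3/4 -1/2 0 } so -503/512
edge 11 of 14 (R): { -1 -63/64 | -503/512 -251/256 -125/128 -31/32 -15/16 -7/8 -3/4 -1/2 0 } so -1007/1024
edge 12 of 14 (B): { -1 -63/64 -1007/1024 | -503/512 -251/256 -125/128 -31/32 -15/16 -7/8 -3/4 -1/2 0 } so -2013/2048
edge 13 of 14 (R): { -1 -63/64 -1007/1024 | -2013/2048 -503/512 -251/256 -125/128 -31/32 -15/16 -7/8 -3/4 -1/2 0 } so -4027/4096
edge 14 of 14 (R): { -1 -63/64 -1007/1024 | -4027/4096 -2013/2048 -503/512 -251/256 -125/128 -31/32 -15/16 -7/8 -3/4 -1/2 0 } so -8055/8192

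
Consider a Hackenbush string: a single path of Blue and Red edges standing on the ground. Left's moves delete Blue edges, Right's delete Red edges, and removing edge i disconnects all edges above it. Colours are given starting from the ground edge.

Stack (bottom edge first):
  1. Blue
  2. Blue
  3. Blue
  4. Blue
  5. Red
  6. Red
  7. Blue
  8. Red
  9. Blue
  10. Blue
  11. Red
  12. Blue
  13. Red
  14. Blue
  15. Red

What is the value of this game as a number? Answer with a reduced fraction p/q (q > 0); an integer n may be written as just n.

Prefix values for Blue Blue Blue Blue Red Red Blue Red Blue Blue Red Blue Red Blue Red via {L|R} + simplicity:
edge 1 of 15 (Blue): { 0 | ∅ } — 1
edge 2 of 15 (Blue): { 0,1 | ∅ } — 2
edge 3 of 15 (Blue): { 0,1,2 | ∅ } — 3
edge 4 of 15 (Blue): { 0,1,2,3 | ∅ } — 4
edge 5 of 15 (Red): { 0,1,2,3 | 4 } — 7/2
edge 6 of 15 (Red): { 0,1,2,3 | 7/2,4 } — 13/4
edge 7 of 15 (Blue): { 0,1,2,3,13/4 | 7/2,4 } — 27/8
edge 8 of 15 (Red): { 0,1,2,3,13/4 | 27/8,7/2,4 } — 53/16
edge 9 of 15 (Blue): { 0,1,2,3,13/4,53/16 | 27/8,7/2,4 } — 107/32
edge 10 of 15 (Blue): { 0,1,2,3,13/4,53/16,107/32 | 27/8,7/2,4 } — 215/64
edge 11 of 15 (Red): { 0,1,2,3,13/4,53/16,107/32 | 215/64,27/8,7/2,4 } — 429/128
edge 12 of 15 (Blue): { 0,1,2,3,13/4,53/16,107/32,429/128 | 215/64,27/8,7/2,4 } — 859/256
edge 13 of 15 (Red): { 0,1,2,3,13/4,53/16,107/32,429/128 | 859/256,215/64,27/8,7/2,4 } — 1717/512
edge 14 of 15 (Blue): { 0,1,2,3,13/4,53/16,107/32,429/128,1717/512 | 859/256,215/64,27/8,7/2,4 } — 3435/1024
edge 15 of 15 (Red): { 0,1,2,3,13/4,53/16,107/32,429/128,1717/512 | 3435/1024,859/256,215/64,27/8,7/2,4 } — 6869/2048

6869/2048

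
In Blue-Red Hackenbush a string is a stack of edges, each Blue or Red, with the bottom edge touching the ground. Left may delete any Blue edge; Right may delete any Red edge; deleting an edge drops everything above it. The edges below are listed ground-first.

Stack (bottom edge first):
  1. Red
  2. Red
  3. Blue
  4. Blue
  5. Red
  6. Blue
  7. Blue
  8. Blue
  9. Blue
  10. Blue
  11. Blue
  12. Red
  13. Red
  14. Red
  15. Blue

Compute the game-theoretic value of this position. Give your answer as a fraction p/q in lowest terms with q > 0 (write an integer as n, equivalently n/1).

-10269/8192

Build value(s[:k]) for k = 1..15, string s = Red Red Blue Blue Red Blue Blue Blue Blue Blue Blue Red Red Red Blue.
R: Left { ∅ }, Right { 0 } → simplest -1
RR: Left { ∅ }, Right { -1 0 } → simplest -2
RRB: Left { -2 }, Right { -1 0 } → simplest -3/2
RRBB: Left { -2 -3/2 }, Right { -1 0 } → simplest -5/4
RRBBR: Left { -2 -3/2 }, Right { -5/4 -1 0 } → simplest -11/8
RRBBRB: Left { -2 -3/2 -11/8 }, Right { -5/4 -1 0 } → simplest -21/16
RRBBRBB: Left { -2 -3/2 -11/8 -21/16 }, Right { -5/4 -1 0 } → simplest -41/32
RRBBRBBB: Left { -2 -3/2 -11/8 -21/16 -41/32 }, Right { -5/4 -1 0 } → simplest -81/64
RRBBRBBBB: Left { -2 -3/2 -11/8 -21/16 -41/32 -81/64 }, Right { -5/4 -1 0 } → simplest -161/128
RRBBRBBBBB: Left { -2 -3/2 -11/8 -21/16 -41/32 -81/64 -161/128 }, Right { -5/4 -1 0 } → simplest -321/256
RRBBRBBBBBB: Left { -2 -3/2 -11/8 -21/16 -41/32 -81/64 -161/128 -321/256 }, Right { -5/4 -1 0 } → simplest -641/512
RRBBRBBBBBBR: Left { -2 -3/2 -11/8 -21/16 -41/32 -81/64 -161/128 -321/256 }, Right { -641/512 -5/4 -1 0 } → simplest -1283/1024
RRBBRBBBBBBRR: Left { -2 -3/2 -11/8 -21/16 -41/32 -81/64 -161/128 -321/256 }, Right { -1283/1024 -641/512 -5/4 -1 0 } → simplest -2567/2048
RRBBRBBBBBBRRR: Left { -2 -3/2 -11/8 -21/16 -41/32 -81/64 -161/128 -321/256 }, Right { -2567/2048 -1283/1024 -641/512 -5/4 -1 0 } → simplest -5135/4096
RRBBRBBBBBBRRRB: Left { -2 -3/2 -11/8 -21/16 -41/32 -81/64 -161/128 -321/256 -5135/4096 }, Right { -2567/2048 -1283/1024 -641/512 -5/4 -1 0 } → simplest -10269/8192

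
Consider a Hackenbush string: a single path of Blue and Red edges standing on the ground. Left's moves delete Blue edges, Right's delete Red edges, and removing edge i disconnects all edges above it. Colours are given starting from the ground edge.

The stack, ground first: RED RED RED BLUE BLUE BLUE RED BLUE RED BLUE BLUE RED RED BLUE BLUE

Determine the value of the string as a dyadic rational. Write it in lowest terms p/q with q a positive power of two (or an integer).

-8857/4096

1 of 15 · R · max L −∞ · min R 0 -> -1
2 of 15 · RR · max L −∞ · min R -1 -> -2
3 of 15 · RRR · max L −∞ · min R -2 -> -3
4 of 15 · RRRB · max L -3 · min R -2 -> -5/2
5 of 15 · RRRBB · max L -5/2 · min R -2 -> -9/4
6 of 15 · RRRBBB · max L -9/4 · min R -2 -> -17/8
7 of 15 · RRRBBBR · max L -9/4 · min R -17/8 -> -35/16
8 of 15 · RRRBBBRB · max L -35/16 · min R -17/8 -> -69/32
9 of 15 · RRRBBBRBR · max L -35/16 · min R -69/32 -> -139/64
10 of 15 · RRRBBBRBRB · max L -139/64 · min R -69/32 -> -277/128
11 of 15 · RRRBBBRBRBB · max L -277/128 · min R -69/32 -> -553/256
12 of 15 · RRRBBBRBRBBR · max L -277/128 · min R -553/256 -> -1107/512
13 of 15 · RRRBBBRBRBBRR · max L -277/128 · min R -1107/512 -> -2215/1024
14 of 15 · RRRBBBRBRBBRRB · max L -2215/1024 · min R -1107/512 -> -4429/2048
15 of 15 · RRRBBBRBRBBRRBB · max L -4429/2048 · min R -1107/512 -> -8857/4096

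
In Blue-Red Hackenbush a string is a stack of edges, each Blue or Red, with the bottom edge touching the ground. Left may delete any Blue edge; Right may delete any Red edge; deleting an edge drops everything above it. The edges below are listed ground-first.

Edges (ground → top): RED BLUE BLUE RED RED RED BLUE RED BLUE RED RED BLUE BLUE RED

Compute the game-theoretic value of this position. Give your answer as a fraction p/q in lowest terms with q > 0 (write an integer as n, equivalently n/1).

-3763/8192

Prefix values for RED BLUE BLUE RED RED RED BLUE RED BLUE RED RED BLUE BLUE RED via {L|R} + simplicity:
R: Left { · }, Right { 0 } → simplest -1
RB: Left { -1 }, Right { 0 } → simplest -1/2
RBB: Left { -1 -1/2 }, Right { 0 } → simplest -1/4
RBBR: Left { -1 -1/2 }, Right { -1/4 0 } → simplest -3/8
RBBRR: Left { -1 -1/2 }, Right { -3/8 -1/4 0 } → simplest -7/16
RBBRRR: Left { -1 -1/2 }, Right { -7/16 -3/8 -1/4 0 } → simplest -15/32
RBBRRRB: Left { -1 -1/2 -15/32 }, Right { -7/16 -3/8 -1/4 0 } → simplest -29/64
RBBRRRBR: Left { -1 -1/2 -15/32 }, Right { -29/64 -7/16 -3/8 -1/4 0 } → simplest -59/128
RBBRRRBRB: Left { -1 -1/2 -15/32 -59/128 }, Right { -29/64 -7/16 -3/8 -1/4 0 } → simplest -117/256
RBBRRRBRBR: Left { -1 -1/2 -15/32 -59/128 }, Right { -117/256 -29/64 -7/16 -3/8 -1/4 0 } → simplest -235/512
RBBRRRBRBRR: Left { -1 -1/2 -15/32 -59/128 }, Right { -235/512 -117/256 -29/64 -7/16 -3/8 -1/4 0 } → simplest -471/1024
RBBRRRBRBRRB: Left { -1 -1/2 -15/32 -59/128 -471/1024 }, Right { -235/512 -117/256 -29/64 -7/16 -3/8 -1/4 0 } → simplest -941/2048
RBBRRRBRBRRBB: Left { -1 -1/2 -15/32 -59/128 -471/1024 -941/2048 }, Right { -235/512 -117/256 -29/64 -7/16 -3/8 -1/4 0 } → simplest -1881/4096
RBBRRRBRBRRBBR: Left { -1 -1/2 -15/32 -59/128 -471/1024 -941/2048 }, Right { -1881/4096 -235/512 -117/256 -29/64 -7/16 -3/8 -1/4 0 } → simplest -3763/8192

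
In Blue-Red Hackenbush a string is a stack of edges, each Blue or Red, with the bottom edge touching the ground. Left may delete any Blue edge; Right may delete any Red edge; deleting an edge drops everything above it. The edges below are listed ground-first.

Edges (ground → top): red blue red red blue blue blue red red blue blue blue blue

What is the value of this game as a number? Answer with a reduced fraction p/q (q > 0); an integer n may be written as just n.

-3169/4096

Recurse on prefixes of the 13-edge string red blue red red blue blue blue red red blue blue blue blue:
value_1 [r]  L=[·]  R=[0]  -> -1
value_2 [rb]  L=[-1]  R=[0]  -> -1/2
value_3 [rbr]  L=[-1]  R=[-1/2 0]  -> -3/4
value_4 [rbrr]  L=[-1]  R=[-3/4 -1/2 0]  -> -7/8
value_5 [rbrrb]  L=[-1 -7/8]  R=[-3/4 -1/2 0]  -> -13/16
value_6 [rbrrbb]  L=[-1 -7/8 -13/16]  R=[-3/4 -1/2 0]  -> -25/32
value_7 [rbrrbbb]  L=[-1 -7/8 -13/16 -25/32]  R=[-3/4 -1/2 0]  -> -49/64
value_8 [rbrrbbbr]  L=[-1 -7/8 -13/16 -25/32]  R=[-49/64 -3/4 -1/2 0]  -> -99/128
value_9 [rbrrbbbrr]  L=[-1 -7/8 -13/16 -25/32]  R=[-99/128 -49/64 -3/4 -1/2 0]  -> -199/256
value_10 [rbrrbbbrrb]  L=[-1 -7/8 -13/16 -25/32 -199/256]  R=[-99/128 -49/64 -3/4 -1/2 0]  -> -397/512
value_11 [rbrrbbbrrbb]  L=[-1 -7/8 -13/16 -25/32 -199/256 -397/512]  R=[-99/128 -49/64 -3/4 -1/2 0]  -> -793/1024
value_12 [rbrrbbbrrbbb]  L=[-1 -7/8 -13/16 -25/32 -199/256 -397/512 -793/1024]  R=[-99/128 -49/64 -3/4 -1/2 0]  -> -1585/2048
value_13 [rbrrbbbrrbbbb]  L=[-1 -7/8 -13/16 -25/32 -199/256 -397/512 -793/1024 -1585/2048]  R=[-99/128 -49/64 -3/4 -1/2 0]  -> -3169/4096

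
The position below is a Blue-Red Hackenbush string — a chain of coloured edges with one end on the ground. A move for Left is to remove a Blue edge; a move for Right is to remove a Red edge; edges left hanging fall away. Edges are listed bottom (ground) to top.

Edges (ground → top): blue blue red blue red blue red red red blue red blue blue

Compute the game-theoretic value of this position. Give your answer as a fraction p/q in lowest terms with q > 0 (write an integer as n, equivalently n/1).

3351/2048

Recurse on prefixes of the 13-edge string blue blue red blue red blue red red red blue red blue blue:
edge 1 of 13 (blue): { 0 | · } gives 1
edge 2 of 13 (blue): { 0, 1 | · } gives 2
edge 3 of 13 (red): { 0, 1 | 2 } gives 3/2
edge 4 of 13 (blue): { 0, 1, 3/2 | 2 } gives 7/4
edge 5 of 13 (red): { 0, 1, 3/2 | 7/4, 2 } gives 13/8
edge 6 of 13 (blue): { 0, 1, 3/2, 13/8 | 7/4, 2 } gives 27/16
edge 7 of 13 (red): { 0, 1, 3/2, 13/8 | 27/16, 7/4, 2 } gives 53/32
edge 8 of 13 (red): { 0, 1, 3/2, 13/8 | 53/32, 27/16, 7/4, 2 } gives 105/64
edge 9 of 13 (red): { 0, 1, 3/2, 13/8 | 105/64, 53/32, 27/16, 7/4, 2 } gives 209/128
edge 10 of 13 (blue): { 0, 1, 3/2, 13/8, 209/128 | 105/64, 53/32, 27/16, 7/4, 2 } gives 419/256
edge 11 of 13 (red): { 0, 1, 3/2, 13/8, 209/128 | 419/256, 105/64, 53/32, 27/16, 7/4, 2 } gives 837/512
edge 12 of 13 (blue): { 0, 1, 3/2, 13/8, 209/128, 837/512 | 419/256, 105/64, 53/32, 27/16, 7/4, 2 } gives 1675/1024
edge 13 of 13 (blue): { 0, 1, 3/2, 13/8, 209/128, 837/512, 1675/1024 | 419/256, 105/64, 53/32, 27/16, 7/4, 2 } gives 3351/2048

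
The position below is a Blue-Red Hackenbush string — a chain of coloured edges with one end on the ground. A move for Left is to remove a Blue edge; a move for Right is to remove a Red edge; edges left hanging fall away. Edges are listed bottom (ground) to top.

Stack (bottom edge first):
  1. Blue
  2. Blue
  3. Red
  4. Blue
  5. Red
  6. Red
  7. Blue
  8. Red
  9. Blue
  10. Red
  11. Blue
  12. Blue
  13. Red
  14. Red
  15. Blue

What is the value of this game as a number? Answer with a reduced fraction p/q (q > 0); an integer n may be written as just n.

step 1: add Blue to get B; options L={ 0 } R={ — } so 1
step 2: add Blue to get BB; options L={ 0; 1 } R={ — } so 2
step 3: add Red to get BBR; options L={ 0; 1 } R={ 2 } so 3/2
step 4: add Blue to get BBRB; options L={ 0; 1; 3/2 } R={ 2 } so 7/4
step 5: add Red to get BBRBR; options L={ 0; 1; 3/2 } R={ 7/4; 2 } so 13/8
step 6: add Red to get BBRBRR; options L={ 0; 1; 3/2 } R={ 13/8; 7/4; 2 } so 25/16
step 7: add Blue to get BBRBRRB; options L={ 0; 1; 3/2; 25/16 } R={ 13/8; 7/4; 2 } so 51/32
step 8: add Red to get BBRBRRBR; options L={ 0; 1; 3/2; 25/16 } R={ 51/32; 13/8; 7/4; 2 } so 101/64
step 9: add Blue to get BBRBRRBRB; options L={ 0; 1; 3/2; 25/16; 101/64 } R={ 51/32; 13/8; 7/4; 2 } so 203/128
step 10: add Red to get BBRBRRBRBR; options L={ 0; 1; 3/2; 25/16; 101/64 } R={ 203/128; 51/32; 13/8; 7/4; 2 } so 405/256
step 11: add Blue to get BBRBRRBRBRB; options L={ 0; 1; 3/2; 25/16; 101/64; 405/256 } R={ 203/128; 51/32; 13/8; 7/4; 2 } so 811/512
step 12: add Blue to get BBRBRRBRBRBB; options L={ 0; 1; 3/2; 25/16; 101/64; 405/256; 811/512 } R={ 203/128; 51/32; 13/8; 7/4; 2 } so 1623/1024
step 13: add Red to get BBRBRRBRBRBBR; options L={ 0; 1; 3/2; 25/16; 101/64; 405/256; 811/512 } R={ 1623/1024; 203/128; 51/32; 13/8; 7/4; 2 } so 3245/2048
step 14: add Red to get BBRBRRBRBRBBRR; options L={ 0; 1; 3/2; 25/16; 101/64; 405/256; 811/512 } R={ 3245/2048; 1623/1024; 203/128; 51/32; 13/8; 7/4; 2 } so 6489/4096
step 15: add Blue to get BBRBRRBRBRBBRRB; options L={ 0; 1; 3/2; 25/16; 101/64; 405/256; 811/512; 6489/4096 } R={ 3245/2048; 1623/1024; 203/128; 51/32; 13/8; 7/4; 2 } so 12979/8192

12979/8192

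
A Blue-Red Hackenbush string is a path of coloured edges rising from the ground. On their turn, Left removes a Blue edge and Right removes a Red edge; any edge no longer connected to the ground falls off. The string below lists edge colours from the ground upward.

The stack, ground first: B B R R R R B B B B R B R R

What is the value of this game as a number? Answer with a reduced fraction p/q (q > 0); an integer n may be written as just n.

Prefix values for B B R R R R B B B B R B R R via {L|R} + simplicity:
1 of 14 · B · max L 0 · min R +∞ = 1
2 of 14 · BB · max L 1 · min R +∞ = 2
3 of 14 · BBR · max L 1 · min R 2 = 3/2
4 of 14 · BBRR · max L 1 · min R 3/2 = 5/4
5 of 14 · BBRRR · max L 1 · min R 5/4 = 9/8
6 of 14 · BBRRRR · max L 1 · min R 9/8 = 17/16
7 of 14 · BBRRRRB · max L 17/16 · min R 9/8 = 35/32
8 of 14 · BBRRRRBB · max L 35/32 · min R 9/8 = 71/64
9 of 14 · BBRRRRBBB · max L 71/64 · min R 9/8 = 143/128
10 of 14 · BBRRRRBBBB · max L 143/128 · min R 9/8 = 287/256
11 of 14 · BBRRRRBBBBR · max L 143/128 · min R 287/256 = 573/512
12 of 14 · BBRRRRBBBBRB · max L 573/512 · min R 287/256 = 1147/1024
13 of 14 · BBRRRRBBBBRBR · max L 573/512 · min R 1147/1024 = 2293/2048
14 of 14 · BBRRRRBBBBRBRR · max L 573/512 · min R 2293/2048 = 4585/4096

4585/4096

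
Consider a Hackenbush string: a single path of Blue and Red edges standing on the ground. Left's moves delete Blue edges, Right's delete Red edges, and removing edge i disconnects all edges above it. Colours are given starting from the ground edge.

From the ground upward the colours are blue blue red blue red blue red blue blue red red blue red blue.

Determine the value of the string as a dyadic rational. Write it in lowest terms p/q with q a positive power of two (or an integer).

Recurse on prefixes of the 14-edge string blue blue red blue red blue red blue blue red red blue red blue:
val(b) = { 0 | (no moves) } — 1
val(bb) = { 0 1 | (no moves) } — 2
val(bbr) = { 0 1 | 2 } — 3/2
val(bbrb) = { 0 1 3/2 | 2 } — 7/4
val(bbrbr) = { 0 1 3/2 | 7/4 2 } — 13/8
val(bbrbrb) = { 0 1 3/2 13/8 | 7/4 2 } — 27/16
val(bbrbrbr) = { 0 1 3/2 13/8 | 27/16 7/4 2 } — 53/32
val(bbrbrbrb) = { 0 1 3/2 13/8 53/32 | 27/16 7/4 2 } — 107/64
val(bbrbrbrbb) = { 0 1 3/2 13/8 53/32 107/64 | 27/16 7/4 2 } — 215/128
val(bbrbrbrbbr) = { 0 1 3/2 13/8 53/32 107/64 | 215/128 27/16 7/4 2 } — 429/256
val(bbrbrbrbbrr) = { 0 1 3/2 13/8 53/32 107/64 | 429/256 215/128 27/16 7/4 2 } — 857/512
val(bbrbrbrbbrrb) = { 0 1 3/2 13/8 53/32 107/64 857/512 | 429/256 215/128 27/16 7/4 2 } — 1715/1024
val(bbrbrbrbbrrbr) = { 0 1 3/2 13/8 53/32 107/64 857/512 | 1715/1024 429/256 215/128 27/16 7/4 2 } — 3429/2048
val(bbrbrbrbbrrbrb) = { 0 1 3/2 13/8 53/32 107/64 857/512 3429/2048 | 1715/1024 429/256 215/128 27/16 7/4 2 } — 6859/4096

6859/4096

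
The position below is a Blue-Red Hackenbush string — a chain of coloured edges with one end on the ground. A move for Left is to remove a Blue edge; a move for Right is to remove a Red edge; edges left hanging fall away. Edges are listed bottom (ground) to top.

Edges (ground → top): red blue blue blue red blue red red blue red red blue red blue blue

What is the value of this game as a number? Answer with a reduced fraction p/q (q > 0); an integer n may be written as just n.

-2921/16384

Recurse on prefixes of the 15-edge string red blue blue blue red blue red red blue red red blue red blue blue:
G(r) = { · | 0 } = -1
G(rb) = { -1 | 0 } = -1/2
G(rbb) = { -1; -1/2 | 0 } = -1/4
G(rbbb) = { -1; -1/2; -1/4 | 0 } = -1/8
G(rbbbr) = { -1; -1/2; -1/4 | -1/8; 0 } = -3/16
G(rbbbrb) = { -1; -1/2; -1/4; -3/16 | -1/8; 0 } = -5/32
G(rbbbrbr) = { -1; -1/2; -1/4; -3/16 | -5/32; -1/8; 0 } = -11/64
G(rbbbrbrr) = { -1; -1/2; -1/4; -3/16 | -11/64; -5/32; -1/8; 0 } = -23/128
G(rbbbrbrrb) = { -1; -1/2; -1/4; -3/16; -23/128 | -11/64; -5/32; -1/8; 0 } = -45/256
G(rbbbrbrrbr) = { -1; -1/2; -1/4; -3/16; -23/128 | -45/256; -11/64; -5/32; -1/8; 0 } = -91/512
G(rbbbrbrrbrr) = { -1; -1/2; -1/4; -3/16; -23/128 | -91/512; -45/256; -11/64; -5/32; -1/8; 0 } = -183/1024
G(rbbbrbrrbrrb) = { -1; -1/2; -1/4; -3/16; -23/128; -183/1024 | -91/512; -45/256; -11/64; -5/32; -1/8; 0 } = -365/2048
G(rbbbrbrrbrrbr) = { -1; -1/2; -1/4; -3/16; -23/128; -183/1024 | -365/2048; -91/512; -45/256; -11/64; -5/32; -1/8; 0 } = -731/4096
G(rbbbrbrrbrrbrb) = { -1; -1/2; -1/4; -3/16; -23/128; -183/1024; -731/4096 | -365/2048; -91/512; -45/256; -11/64; -5/32; -1/8; 0 } = -1461/8192
G(rbbbrbrrbrrbrbb) = { -1; -1/2; -1/4; -3/16; -23/128; -183/1024; -731/4096; -1461/8192 | -365/2048; -91/512; -45/256; -11/64; -5/32; -1/8; 0 } = -2921/16384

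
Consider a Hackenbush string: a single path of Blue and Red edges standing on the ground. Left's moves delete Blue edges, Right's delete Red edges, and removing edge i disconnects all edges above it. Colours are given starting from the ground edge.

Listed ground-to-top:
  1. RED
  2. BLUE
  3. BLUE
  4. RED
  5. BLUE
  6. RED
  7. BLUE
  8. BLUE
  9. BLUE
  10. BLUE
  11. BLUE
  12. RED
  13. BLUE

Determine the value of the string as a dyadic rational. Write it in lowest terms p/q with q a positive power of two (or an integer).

Build G(s[:k]) for k = 1..13, string s = RED BLUE BLUE RED BLUE RED BLUE BLUE BLUE BLUE BLUE RED BLUE.
step 1: add RED to get R; options L={ ∅ } R={ 0 } => -1
step 2: add BLUE to get RB; options L={ -1 } R={ 0 } => -1/2
step 3: add BLUE to get RBB; options L={ -1,-1/2 } R={ 0 } => -1/4
step 4: add RED to get RBBR; options L={ -1,-1/2 } R={ -1/4,0 } => -3/8
step 5: add BLUE to get RBBRB; options L={ -1,-1/2,-3/8 } R={ -1/4,0 } => -5/16
step 6: add RED to get RBBRBR; options L={ -1,-1/2,-3/8 } R={ -5/16,-1/4,0 } => -11/32
step 7: add BLUE to get RBBRBRB; options L={ -1,-1/2,-3/8,-11/32 } R={ -5/16,-1/4,0 } => -21/64
step 8: add BLUE to get RBBRBRBB; options L={ -1,-1/2,-3/8,-11/32,-21/64 } R={ -5/16,-1/4,0 } => -41/128
step 9: add BLUE to get RBBRBRBBB; options L={ -1,-1/2,-3/8,-11/32,-21/64,-41/128 } R={ -5/16,-1/4,0 } => -81/256
step 10: add BLUE to get RBBRBRBBBB; options L={ -1,-1/2,-3/8,-11/32,-21/64,-41/128,-81/256 } R={ -5/16,-1/4,0 } => -161/512
step 11: add BLUE to get RBBRBRBBBBB; options L={ -1,-1/2,-3/8,-11/32,-21/64,-41/128,-81/256,-161/512 } R={ -5/16,-1/4,0 } => -321/1024
step 12: add RED to get RBBRBRBBBBBR; options L={ -1,-1/2,-3/8,-11/32,-21/64,-41/128,-81/256,-161/512 } R={ -321/1024,-5/16,-1/4,0 } => -643/2048
step 13: add BLUE to get RBBRBRBBBBBRB; options L={ -1,-1/2,-3/8,-11/32,-21/64,-41/128,-81/256,-161/512,-643/2048 } R={ -321/1024,-5/16,-1/4,0 } => -1285/4096

-1285/4096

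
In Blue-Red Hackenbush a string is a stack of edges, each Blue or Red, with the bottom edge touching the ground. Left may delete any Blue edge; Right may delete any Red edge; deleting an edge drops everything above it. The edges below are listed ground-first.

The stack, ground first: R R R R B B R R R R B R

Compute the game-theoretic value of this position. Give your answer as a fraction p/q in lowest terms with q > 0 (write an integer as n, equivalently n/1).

-891/256

Build G(s[:k]) for k = 1..12, string s = R R R R B B R R R R B R.
1 of 12 · R · max L −∞ · min R 0 so -1
2 of 12 · RR · max L −∞ · min R -1 so -2
3 of 12 · RRR · max L −∞ · min R -2 so -3
4 of 12 · RRRR · max L −∞ · min R -3 so -4
5 of 12 · RRRRB · max L -4 · min R -3 so -7/2
6 of 12 · RRRRBB · max L -7/2 · min R -3 so -13/4
7 of 12 · RRRRBBR · max L -7/2 · min R -13/4 so -27/8
8 of 12 · RRRRBBRR · max L -7/2 · min R -27/8 so -55/16
9 of 12 · RRRRBBRRR · max L -7/2 · min R -55/16 so -111/32
10 of 12 · RRRRBBRRRR · max L -7/2 · min R -111/32 so -223/64
11 of 12 · RRRRBBRRRRB · max L -223/64 · min R -111/32 so -445/128
12 of 12 · RRRRBBRRRRBR · max L -223/64 · min R -445/128 so -891/256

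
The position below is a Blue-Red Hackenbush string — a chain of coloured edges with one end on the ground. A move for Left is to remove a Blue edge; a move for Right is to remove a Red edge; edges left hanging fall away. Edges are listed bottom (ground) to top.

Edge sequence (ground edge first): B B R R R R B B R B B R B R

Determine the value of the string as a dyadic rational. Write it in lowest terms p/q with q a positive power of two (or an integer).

4533/4096

Prefix values for B B R R R R B B R B B R B R via {L|R} + simplicity:
step 1: add B to get B; options L={ 0 } R={ none } so 1
step 2: add B to get BB; options L={ 0,1 } R={ none } so 2
step 3: add R to get BBR; options L={ 0,1 } R={ 2 } so 3/2
step 4: add R to get BBRR; options L={ 0,1 } R={ 3/2,2 } so 5/4
step 5: add R to get BBRRR; options L={ 0,1 } R={ 5/4,3/2,2 } so 9/8
step 6: add R to get BBRRRR; options L={ 0,1 } R={ 9/8,5/4,3/2,2 } so 17/16
step 7: add B to get BBRRRRB; options L={ 0,1,17/16 } R={ 9/8,5/4,3/2,2 } so 35/32
step 8: add B to get BBRRRRBB; options L={ 0,1,17/16,35/32 } R={ 9/8,5/4,3/2,2 } so 71/64
step 9: add R to get BBRRRRBBR; options L={ 0,1,17/16,35/32 } R={ 71/64,9/8,5/4,3/2,2 } so 141/128
step 10: add B to get BBRRRRBBRB; options L={ 0,1,17/16,35/32,141/128 } R={ 71/64,9/8,5/4,3/2,2 } so 283/256
step 11: add B to get BBRRRRBBRBB; options L={ 0,1,17/16,35/32,141/128,283/256 } R={ 71/64,9/8,5/4,3/2,2 } so 567/512
step 12: add R to get BBRRRRBBRBBR; options L={ 0,1,17/16,35/32,141/128,283/256 } R={ 567/512,71/64,9/8,5/4,3/2,2 } so 1133/1024
step 13: add B to get BBRRRRBBRBBRB; options L={ 0,1,17/16,35/32,141/128,283/256,1133/1024 } R={ 567/512,71/64,9/8,5/4,3/2,2 } so 2267/2048
step 14: add R to get BBRRRRBBRBBRBR; options L={ 0,1,17/16,35/32,141/128,283/256,1133/1024 } R={ 2267/2048,567/512,71/64,9/8,5/4,3/2,2 } so 4533/4096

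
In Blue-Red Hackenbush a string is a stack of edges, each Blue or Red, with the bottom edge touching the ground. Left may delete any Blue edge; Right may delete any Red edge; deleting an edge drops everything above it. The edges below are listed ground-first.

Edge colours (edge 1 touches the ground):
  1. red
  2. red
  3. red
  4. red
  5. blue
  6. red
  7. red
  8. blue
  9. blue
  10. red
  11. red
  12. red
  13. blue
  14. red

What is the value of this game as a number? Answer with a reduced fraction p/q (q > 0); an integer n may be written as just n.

-3899/1024

step 1: add red to get r; options L={ — } R={ 0 } ⇒ -1
step 2: add red to get rr; options L={ — } R={ -1, 0 } ⇒ -2
step 3: add red to get rrr; options L={ — } R={ -2, -1, 0 } ⇒ -3
step 4: add red to get rrrr; options L={ — } R={ -3, -2, -1, 0 } ⇒ -4
step 5: add blue to get rrrrb; options L={ -4 } R={ -3, -2, -1, 0 } ⇒ -7/2
step 6: add red to get rrrrbr; options L={ -4 } R={ -7/2, -3, -2, -1, 0 } ⇒ -15/4
step 7: add red to get rrrrbrr; options L={ -4 } R={ -15/4, -7/2, -3, -2, -1, 0 } ⇒ -31/8
step 8: add blue to get rrrrbrrb; options L={ -4, -31/8 } R={ -15/4, -7/2, -3, -2, -1, 0 } ⇒ -61/16
step 9: add blue to get rrrrbrrbb; options L={ -4, -31/8, -61/16 } R={ -15/4, -7/2, -3, -2, -1, 0 } ⇒ -121/32
step 10: add red to get rrrrbrrbbr; options L={ -4, -31/8, -61/16 } R={ -121/32, -15/4, -7/2, -3, -2, -1, 0 } ⇒ -243/64
step 11: add red to get rrrrbrrbbrr; options L={ -4, -31/8, -61/16 } R={ -243/64, -121/32, -15/4, -7/2, -3, -2, -1, 0 } ⇒ -487/128
step 12: add red to get rrrrbrrbbrrr; options L={ -4, -31/8, -61/16 } R={ -487/128, -243/64, -121/32, -15/4, -7/2, -3, -2, -1, 0 } ⇒ -975/256
step 13: add blue to get rrrrbrrbbrrrb; options L={ -4, -31/8, -61/16, -975/256 } R={ -487/128, -243/64, -121/32, -15/4, -7/2, -3, -2, -1, 0 } ⇒ -1949/512
step 14: add red to get rrrrbrrbbrrrbr; options L={ -4, -31/8, -61/16, -975/256 } R={ -1949/512, -487/128, -243/64, -121/32, -15/4, -7/2, -3, -2, -1, 0 } ⇒ -3899/1024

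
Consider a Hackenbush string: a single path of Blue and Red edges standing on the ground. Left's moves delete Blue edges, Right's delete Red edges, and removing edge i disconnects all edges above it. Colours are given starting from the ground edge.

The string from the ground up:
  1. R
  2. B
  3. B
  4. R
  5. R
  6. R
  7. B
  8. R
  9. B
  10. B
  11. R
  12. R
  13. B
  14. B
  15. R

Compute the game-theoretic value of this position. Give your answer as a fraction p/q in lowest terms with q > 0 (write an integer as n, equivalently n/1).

-7475/16384

Build value(s[:k]) for k = 1..15, string s = R B B R R R B R B B R R B B R.
step 1: add R to get R; options L={ · } R={ 0 } = -1
step 2: add B to get RB; options L={ -1 } R={ 0 } = -1/2
step 3: add B to get RBB; options L={ -1 -1/2 } R={ 0 } = -1/4
step 4: add R to get RBBR; options L={ -1 -1/2 } R={ -1/4 0 } = -3/8
step 5: add R to get RBBRR; options L={ -1 -1/2 } R={ -3/8 -1/4 0 } = -7/16
step 6: add R to get RBBRRR; options L={ -1 -1/2 } R={ -7/16 -3/8 -1/4 0 } = -15/32
step 7: add B to get RBBRRRB; options L={ -1 -1/2 -15/32 } R={ -7/16 -3/8 -1/4 0 } = -29/64
step 8: add R to get RBBRRRBR; options L={ -1 -1/2 -15/32 } R={ -29/64 -7/16 -3/8 -1/4 0 } = -59/128
step 9: add B to get RBBRRRBRB; options L={ -1 -1/2 -15/32 -59/128 } R={ -29/64 -7/16 -3/8 -1/4 0 } = -117/256
step 10: add B to get RBBRRRBRBB; options L={ -1 -1/2 -15/32 -59/128 -117/256 } R={ -29/64 -7/16 -3/8 -1/4 0 } = -233/512
step 11: add R to get RBBRRRBRBBR; options L={ -1 -1/2 -15/32 -59/128 -117/256 } R={ -233/512 -29/64 -7/16 -3/8 -1/4 0 } = -467/1024
step 12: add R to get RBBRRRBRBBRR; options L={ -1 -1/2 -15/32 -59/128 -117/256 } R={ -467/1024 -233/512 -29/64 -7/16 -3/8 -1/4 0 } = -935/2048
step 13: add B to get RBBRRRBRBBRRB; options L={ -1 -1/2 -15/32 -59/128 -117/256 -935/2048 } R={ -467/1024 -233/512 -29/64 -7/16 -3/8 -1/4 0 } = -1869/4096
step 14: add B to get RBBRRRBRBBRRBB; options L={ -1 -1/2 -15/32 -59/128 -117/256 -935/2048 -1869/4096 } R={ -467/1024 -233/512 -29/64 -7/16 -3/8 -1/4 0 } = -3737/8192
step 15: add R to get RBBRRRBRBBRRBBR; options L={ -1 -1/2 -15/32 -59/128 -117/256 -935/2048 -1869/4096 } R={ -3737/8192 -467/1024 -233/512 -29/64 -7/16 -3/8 -1/4 0 } = -7475/16384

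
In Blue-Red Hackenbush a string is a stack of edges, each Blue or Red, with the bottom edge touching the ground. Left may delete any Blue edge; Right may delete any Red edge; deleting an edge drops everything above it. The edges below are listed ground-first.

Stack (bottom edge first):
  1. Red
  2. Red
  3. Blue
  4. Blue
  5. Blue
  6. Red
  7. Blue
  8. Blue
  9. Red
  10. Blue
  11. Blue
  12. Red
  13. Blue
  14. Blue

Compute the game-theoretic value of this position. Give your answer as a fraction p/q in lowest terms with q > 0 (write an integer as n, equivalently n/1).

Prefix values for Red Red Blue Blue Blue Red Blue Blue Red Blue Blue Red Blue Blue via {L|R} + simplicity:
1 of 14 · R · max L −∞ · min R 0 → -1
2 of 14 · RR · max L −∞ · min R -1 → -2
3 of 14 · RRB · max L -2 · min R -1 → -3/2
4 of 14 · RRBB · max L -3/2 · min R -1 → -5/4
5 of 14 · RRBBB · max L -5/4 · min R -1 → -9/8
6 of 14 · RRBBBR · max L -5/4 · min R -9/8 → -19/16
7 of 14 · RRBBBRB · max L -19/16 · min R -9/8 → -37/32
8 of 14 · RRBBBRBB · max L -37/32 · min R -9/8 → -73/64
9 of 14 · RRBBBRBBR · max L -37/32 · min R -73/64 → -147/128
10 of 14 · RRBBBRBBRB · max L -147/128 · min R -73/64 → -293/256
11 of 14 · RRBBBRBBRBB · max L -293/256 · min R -73/64 → -585/512
12 of 14 · RRBBBRBBRBBR · max L -293/256 · min R -585/512 → -1171/1024
13 of 14 · RRBBBRBBRBBRB · max L -1171/1024 · min R -585/512 → -2341/2048
14 of 14 · RRBBBRBBRBBRBB · max L -2341/2048 · min R -585/512 → -4681/4096

-4681/4096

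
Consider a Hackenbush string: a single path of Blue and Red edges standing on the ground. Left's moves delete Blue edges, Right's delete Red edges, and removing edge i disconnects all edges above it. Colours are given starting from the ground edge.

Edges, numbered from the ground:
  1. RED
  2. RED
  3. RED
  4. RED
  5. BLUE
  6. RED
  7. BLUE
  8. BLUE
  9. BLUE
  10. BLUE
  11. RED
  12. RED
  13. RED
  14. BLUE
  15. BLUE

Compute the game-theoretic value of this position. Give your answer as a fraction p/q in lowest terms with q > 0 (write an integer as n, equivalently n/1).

Build v(s[:k]) for k = 1..15, string s = RED RED RED RED BLUE RED BLUE BLUE BLUE BLUE RED RED RED BLUE BLUE.
step 1: add RED to get R; options L={ ∅ } R={ 0 } -> -1
step 2: add RED to get RR; options L={ ∅ } R={ -1,0 } -> -2
step 3: add RED to get RRR; options L={ ∅ } R={ -2,-1,0 } -> -3
step 4: add RED to get RRRR; options L={ ∅ } R={ -3,-2,-1,0 } -> -4
step 5: add BLUE to get RRRRB; options L={ -4 } R={ -3,-2,-1,0 } -> -7/2
step 6: add RED to get RRRRBR; options L={ -4 } R={ -7/2,-3,-2,-1,0 } -> -15/4
step 7: add BLUE to get RRRRBRB; options L={ -4,-15/4 } R={ -7/2,-3,-2,-1,0 } -> -29/8
step 8: add BLUE to get RRRRBRBB; options L={ -4,-15/4,-29/8 } R={ -7/2,-3,-2,-1,0 } -> -57/16
step 9: add BLUE to get RRRRBRBBB; options L={ -4,-15/4,-29/8,-57/16 } R={ -7/2,-3,-2,-1,0 } -> -113/32
step 10: add BLUE to get RRRRBRBBBB; options L={ -4,-15/4,-29/8,-57/16,-113/32 } R={ -7/2,-3,-2,-1,0 } -> -225/64
step 11: add RED to get RRRRBRBBBBR; options L={ -4,-15/4,-29/8,-57/16,-113/32 } R={ -225/64,-7/2,-3,-2,-1,0 } -> -451/128
step 12: add RED to get RRRRBRBBBBRR; options L={ -4,-15/4,-29/8,-57/16,-113/32 } R={ -451/128,-225/64,-7/2,-3,-2,-1,0 } -> -903/256
step 13: add RED to get RRRRBRBBBBRRR; options L={ -4,-15/4,-29/8,-57/16,-113/32 } R={ -903/256,-451/128,-225/64,-7/2,-3,-2,-1,0 } -> -1807/512
step 14: add BLUE to get RRRRBRBBBBRRRB; options L={ -4,-15/4,-29/8,-57/16,-113/32,-1807/512 } R={ -903/256,-451/128,-225/64,-7/2,-3,-2,-1,0 } -> -3613/1024
step 15: add BLUE to get RRRRBRBBBBRRRBB; options L={ -4,-15/4,-29/8,-57/16,-113/32,-1807/512,-3613/1024 } R={ -903/256,-451/128,-225/64,-7/2,-3,-2,-1,0 } -> -7225/2048

-7225/2048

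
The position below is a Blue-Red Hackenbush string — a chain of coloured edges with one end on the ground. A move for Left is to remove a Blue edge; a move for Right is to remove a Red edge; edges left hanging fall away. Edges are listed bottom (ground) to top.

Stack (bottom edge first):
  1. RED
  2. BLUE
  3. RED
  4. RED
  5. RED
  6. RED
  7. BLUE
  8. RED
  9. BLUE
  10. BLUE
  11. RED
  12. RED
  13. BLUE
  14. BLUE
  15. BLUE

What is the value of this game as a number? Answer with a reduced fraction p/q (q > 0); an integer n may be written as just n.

-15665/16384

R: Left { none }, Right { 0 } — simplest -1
RB: Left { -1 }, Right { 0 } — simplest -1/2
RBR: Left { -1 }, Right { -1/2; 0 } — simplest -3/4
RBRR: Left { -1 }, Right { -3/4; -1/2; 0 } — simplest -7/8
RBRRR: Left { -1 }, Right { -7/8; -3/4; -1/2; 0 } — simplest -15/16
RBRRRR: Left { -1 }, Right { -15/16; -7/8; -3/4; -1/2; 0 } — simplest -31/32
RBRRRRB: Left { -1; -31/32 }, Right { -15/16; -7/8; -3/4; -1/2; 0 } — simplest -61/64
RBRRRRBR: Left { -1; -31/32 }, Right { -61/64; -15/16; -7/8; -3/4; -1/2; 0 } — simplest -123/128
RBRRRRBRB: Left { -1; -31/32; -123/128 }, Right { -61/64; -15/16; -7/8; -3/4; -1/2; 0 } — simplest -245/256
RBRRRRBRBB: Left { -1; -31/32; -123/128; -245/256 }, Right { -61/64; -15/16; -7/8; -3/4; -1/2; 0 } — simplest -489/512
RBRRRRBRBBR: Left { -1; -31/32; -123/128; -245/256 }, Right { -489/512; -61/64; -15/16; -7/8; -3/4; -1/2; 0 } — simplest -979/1024
RBRRRRBRBBRR: Left { -1; -31/32; -123/128; -245/256 }, Right { -979/1024; -489/512; -61/64; -15/16; -7/8; -3/4; -1/2; 0 } — simplest -1959/2048
RBRRRRBRBBRRB: Left { -1; -31/32; -123/128; -245/256; -1959/2048 }, Right { -979/1024; -489/512; -61/64; -15/16; -7/8; -3/4; -1/2; 0 } — simplest -3917/4096
RBRRRRBRBBRRBB: Left { -1; -31/32; -123/128; -245/256; -1959/2048; -3917/4096 }, Right { -979/1024; -489/512; -61/64; -15/16; -7/8; -3/4; -1/2; 0 } — simplest -7833/8192
RBRRRRBRBBRRBBB: Left { -1; -31/32; -123/128; -245/256; -1959/2048; -3917/4096; -7833/8192 }, Right { -979/1024; -489/512; -61/64; -15/16; -7/8; -3/4; -1/2; 0 } — simplest -15665/16384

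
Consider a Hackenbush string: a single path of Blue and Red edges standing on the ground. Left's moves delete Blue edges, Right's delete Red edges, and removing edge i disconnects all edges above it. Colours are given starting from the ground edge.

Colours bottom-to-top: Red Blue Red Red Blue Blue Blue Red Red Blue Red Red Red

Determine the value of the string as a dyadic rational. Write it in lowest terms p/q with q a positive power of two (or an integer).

-3183/4096

Prefix values for Red Blue Red Red Blue Blue Blue Red Red Blue Red Red Red via {L|R} + simplicity:
g(R) = { none | 0 } = -1
g(RB) = { -1 | 0 } = -1/2
g(RBR) = { -1 | -1/2 0 } = -3/4
g(RBRR) = { -1 | -3/4 -1/2 0 } = -7/8
g(RBRRB) = { -1 -7/8 | -3/4 -1/2 0 } = -13/16
g(RBRRBB) = { -1 -7/8 -13/16 | -3/4 -1/2 0 } = -25/32
g(RBRRBBB) = { -1 -7/8 -13/16 -25/32 | -3/4 -1/2 0 } = -49/64
g(RBRRBBBR) = { -1 -7/8 -13/16 -25/32 | -49/64 -3/4 -1/2 0 } = -99/128
g(RBRRBBBRR) = { -1 -7/8 -13/16 -25/32 | -99/128 -49/64 -3/4 -1/2 0 } = -199/256
g(RBRRBBBRRB) = { -1 -7/8 -13/16 -25/32 -199/256 | -99/128 -49/64 -3/4 -1/2 0 } = -397/512
g(RBRRBBBRRBR) = { -1 -7/8 -13/16 -25/32 -199/256 | -397/512 -99/128 -49/64 -3/4 -1/2 0 } = -795/1024
g(RBRRBBBRRBRR) = { -1 -7/8 -13/16 -25/32 -199/256 | -795/1024 -397/512 -99/128 -49/64 -3/4 -1/2 0 } = -1591/2048
g(RBRRBBBRRBRRR) = { -1 -7/8 -13/16 -25/32 -199/256 | -1591/2048 -795/1024 -397/512 -99/128 -49/64 -3/4 -1/2 0 } = -3183/4096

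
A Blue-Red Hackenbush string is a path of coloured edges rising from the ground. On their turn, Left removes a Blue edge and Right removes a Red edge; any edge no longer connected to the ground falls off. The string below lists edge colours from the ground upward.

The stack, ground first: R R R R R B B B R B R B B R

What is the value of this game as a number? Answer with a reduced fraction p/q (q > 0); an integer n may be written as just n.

Prefix values for R R R R R B B B R B R B B R via {L|R} + simplicity:
step 1: add R to get R; options L={ none } R={ 0 } ⇒ -1
step 2: add R to get RR; options L={ none } R={ -1 0 } ⇒ -2
step 3: add R to get RRR; options L={ none } R={ -2 -1 0 } ⇒ -3
step 4: add R to get RRRR; options L={ none } R={ -3 -2 -1 0 } ⇒ -4
step 5: add R to get RRRRR; options L={ none } R={ -4 -3 -2 -1 0 } ⇒ -5
step 6: add B to get RRRRRB; options L={ -5 } R={ -4 -3 -2 -1 0 } ⇒ -9/2
step 7: add B to get RRRRRBB; options L={ -5 -9/2 } R={ -4 -3 -2 -1 0 } ⇒ -17/4
step 8: add B to get RRRRRBBB; options L={ -5 -9/2 -17/4 } R={ -4 -3 -2 -1 0 } ⇒ -33/8
step 9: add R to get RRRRRBBBR; options L={ -5 -9/2 -17/4 } R={ -33/8 -4 -3 -2 -1 0 } ⇒ -67/16
step 10: add B to get RRRRRBBBRB; options L={ -5 -9/2 -17/4 -67/16 } R={ -33/8 -4 -3 -2 -1 0 } ⇒ -133/32
step 11: add R to get RRRRRBBBRBR; options L={ -5 -9/2 -17/4 -67/16 } R={ -133/32 -33/8 -4 -3 -2 -1 0 } ⇒ -267/64
step 12: add B to get RRRRRBBBRBRB; options L={ -5 -9/2 -17/4 -67/16 -267/64 } R={ -133/32 -33/8 -4 -3 -2 -1 0 } ⇒ -533/128
step 13: add B to get RRRRRBBBRBRBB; options L={ -5 -9/2 -17/4 -67/16 -267/64 -533/128 } R={ -133/32 -33/8 -4 -3 -2 -1 0 } ⇒ -1065/256
step 14: add R to get RRRRRBBBRBRBBR; options L={ -5 -9/2 -17/4 -67/16 -267/64 -533/128 } R={ -1065/256 -133/32 -33/8 -4 -3 -2 -1 0 } ⇒ -2131/512

-2131/512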